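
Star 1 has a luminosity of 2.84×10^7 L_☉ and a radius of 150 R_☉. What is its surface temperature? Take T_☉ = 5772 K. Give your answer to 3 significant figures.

3.44×10^4 K

T/T_☉ = (L/L_☉)^(1/4) / (R/R_☉)^(1/2)
T = 5772 × (2.84×10^7)^(1/4) / √(150) = 5772 × 73.00 / 12.25 = 3.440×10^4 K.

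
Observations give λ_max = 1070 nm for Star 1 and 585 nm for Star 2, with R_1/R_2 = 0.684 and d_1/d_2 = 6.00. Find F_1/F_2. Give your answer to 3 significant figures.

Wien's law: T_1/T_2 = λ_2/λ_1 = 585/1070 = 0.5467.
L_1/L_2 = (R_1/R_2)²(T_1/T_2)⁴ = (0.684)²(0.5467)⁴ = 0.04180.
F_1/F_2 = (L_1/L_2)/(d_1/d_2)² = 0.04180/(6.00)² = 0.001161.

0.00116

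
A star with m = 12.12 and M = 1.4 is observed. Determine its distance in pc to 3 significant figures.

m − M = 5 log₁₀(d/10 pc)
12.12 − (1.4) = 10.72 = 5 log₁₀(d/10)
d = 10 × 10^(10.72/5) = 10 × 10^2.144 = 1393 pc.

1.39×10^3 pc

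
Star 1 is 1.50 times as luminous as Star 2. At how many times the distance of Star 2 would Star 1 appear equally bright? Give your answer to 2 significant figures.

1.2

Equal flux requires L_1/d_1² = L_2/d_2², so d_1/d_2 = √(L_1/L_2)
= √(1.50) = 1.225.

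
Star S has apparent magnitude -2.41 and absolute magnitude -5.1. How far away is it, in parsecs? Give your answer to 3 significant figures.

34.5 pc

m − M = 5 log₁₀(d/10 pc)
-2.41 − (-5.1) = 2.69 = 5 log₁₀(d/10)
d = 10 × 10^(2.69/5) = 10 × 10^0.538 = 34.51 pc.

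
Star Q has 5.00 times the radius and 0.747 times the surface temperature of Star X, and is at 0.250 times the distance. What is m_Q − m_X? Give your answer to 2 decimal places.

-5.24

L_Q/L_X = (5.00)²(0.747)⁴ = 7.784.
F_Q/F_X = (L_Q/L_X)/(d_Q/d_X)² = 7.784/0.06250 = 124.5.
m_Q − m_X = −2.5 log₁₀(124.5) = -5.24.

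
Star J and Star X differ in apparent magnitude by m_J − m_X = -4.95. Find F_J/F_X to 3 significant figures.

F_J/F_X = 10^(−(m_J − m_X)/2.5) = 10^(4.95/2.5) = 10^1.980 = 95.50.

95.5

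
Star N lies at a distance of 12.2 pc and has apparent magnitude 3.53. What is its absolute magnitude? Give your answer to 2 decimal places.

M = m − 5 log₁₀(d/10 pc) = 3.53 − 5 log₁₀(12.2/10)
  = 3.53 − 5 × 0.086 = 3.53 − 0.43 = 3.10.

3.10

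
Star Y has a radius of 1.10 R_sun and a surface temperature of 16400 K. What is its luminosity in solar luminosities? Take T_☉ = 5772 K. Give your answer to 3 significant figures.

78.9 solar luminosities

L/L_☉ = (R/R_☉)² (T/T_☉)⁴ = (1.10)² × (16400/5772)⁴
       = 1.210 × (2.841)⁴ = 1.210 × 65.17 = 78.86.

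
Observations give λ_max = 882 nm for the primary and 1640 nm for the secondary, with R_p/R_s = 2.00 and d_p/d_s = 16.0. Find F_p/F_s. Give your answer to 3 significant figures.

Wien's law: T_p/T_s = λ_s/λ_p = 1640/882 = 1.859.
L_p/L_s = (R_p/R_s)²(T_p/T_s)⁴ = (2.00)²(1.859)⁴ = 47.81.
F_p/F_s = (L_p/L_s)/(d_p/d_s)² = 47.81/(16.0)² = 0.1868.

0.187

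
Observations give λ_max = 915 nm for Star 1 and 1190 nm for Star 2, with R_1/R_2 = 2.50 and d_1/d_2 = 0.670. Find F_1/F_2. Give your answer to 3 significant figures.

39.8

Wien's law: T_1/T_2 = λ_2/λ_1 = 1190/915 = 1.301.
L_1/L_2 = (R_1/R_2)²(T_1/T_2)⁴ = (2.50)²(1.301)⁴ = 17.88.
F_1/F_2 = (L_1/L_2)/(d_1/d_2)² = 17.88/(0.670)² = 39.83.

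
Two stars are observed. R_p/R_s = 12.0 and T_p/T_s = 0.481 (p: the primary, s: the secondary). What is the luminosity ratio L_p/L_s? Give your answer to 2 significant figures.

From the Stefan–Boltzmann law, L ∝ R²T⁴, so
L_p/L_s = (R_p/R_s)² (T_p/T_s)⁴ = (12.0)² × (0.481)⁴ = 144.0 × 0.05353 = 7.708.

7.7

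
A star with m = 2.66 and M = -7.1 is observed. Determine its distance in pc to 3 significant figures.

m − M = 5 log₁₀(d/10 pc)
2.66 − (-7.1) = 9.76 = 5 log₁₀(d/10)
d = 10 × 10^(9.76/5) = 10 × 10^1.952 = 895.4 pc.

895 pc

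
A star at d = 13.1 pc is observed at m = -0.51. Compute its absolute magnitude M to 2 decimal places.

-1.10

M = m − 5 log₁₀(d/10 pc) = -0.51 − 5 log₁₀(13.1/10)
  = -0.51 − 5 × 0.117 = -0.51 − 0.59 = -1.10.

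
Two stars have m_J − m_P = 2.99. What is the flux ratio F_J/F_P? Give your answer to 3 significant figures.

0.0637

F_J/F_P = 10^(−(m_J − m_P)/2.5) = 10^(-2.99/2.5) = 10^-1.196 = 0.06368.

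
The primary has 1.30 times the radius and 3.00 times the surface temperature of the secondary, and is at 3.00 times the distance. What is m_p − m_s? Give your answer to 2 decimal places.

-2.96

L_p/L_s = (1.30)²(3.00)⁴ = 136.9.
F_p/F_s = (L_p/L_s)/(d_p/d_s)² = 136.9/9.000 = 15.21.
m_p − m_s = −2.5 log₁₀(15.21) = -2.96.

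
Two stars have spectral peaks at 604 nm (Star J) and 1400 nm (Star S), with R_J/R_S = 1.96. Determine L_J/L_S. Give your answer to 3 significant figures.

Wien's law gives T ∝ 1/λ_max, so T_J/T_S = λ_S/λ_J = 1400/604 = 2.318.
Then L ∝ R²T⁴ gives L_J/L_S = (1.96)² × (2.318)⁴ = 3.842 × 28.86 = 110.9.

111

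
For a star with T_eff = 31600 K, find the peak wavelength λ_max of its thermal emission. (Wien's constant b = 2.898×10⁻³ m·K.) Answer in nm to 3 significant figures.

91.7 nm

λ_max = b/T = 2.898×10⁻³ / 31600 = 9.17×10^-8 m = 91.71 nm.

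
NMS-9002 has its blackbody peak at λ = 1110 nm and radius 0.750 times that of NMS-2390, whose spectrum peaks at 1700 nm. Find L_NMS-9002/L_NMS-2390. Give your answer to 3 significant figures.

Wien's law gives T ∝ 1/λ_max, so T_NMS-9002/T_NMS-2390 = λ_NMS-2390/λ_NMS-9002 = 1700/1110 = 1.532.
Then L ∝ R²T⁴ gives L_NMS-9002/L_NMS-2390 = (0.750)² × (1.532)⁴ = 0.5625 × 5.502 = 3.095.

3.09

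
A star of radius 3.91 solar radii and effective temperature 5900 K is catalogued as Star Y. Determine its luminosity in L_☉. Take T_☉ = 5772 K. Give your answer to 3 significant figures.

16.7 L_☉

L/L_☉ = (R/R_☉)² (T/T_☉)⁴ = (3.91)² × (5900/5772)⁴
       = 15.29 × (1.022)⁴ = 15.29 × 1.092 = 16.69.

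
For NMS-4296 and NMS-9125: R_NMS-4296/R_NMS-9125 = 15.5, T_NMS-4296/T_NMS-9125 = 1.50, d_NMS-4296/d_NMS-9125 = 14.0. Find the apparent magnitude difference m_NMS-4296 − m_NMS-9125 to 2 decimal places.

-1.98

L_NMS-4296/L_NMS-9125 = (15.5)²(1.50)⁴ = 1216.
F_NMS-4296/F_NMS-9125 = (L_NMS-4296/L_NMS-9125)/(d_NMS-4296/d_NMS-9125)² = 1216/196.0 = 6.205.
m_NMS-4296 − m_NMS-9125 = −2.5 log₁₀(6.205) = -1.98.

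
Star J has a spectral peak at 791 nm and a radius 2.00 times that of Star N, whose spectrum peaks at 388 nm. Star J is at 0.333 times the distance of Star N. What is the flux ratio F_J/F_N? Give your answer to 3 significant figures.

Wien's law: T_J/T_N = λ_N/λ_J = 388/791 = 0.4905.
L_J/L_N = (R_J/R_N)²(T_J/T_N)⁴ = (2.00)²(0.4905)⁴ = 0.2316.
F_J/F_N = (L_J/L_N)/(d_J/d_N)² = 0.2316/(0.333)² = 2.088.

2.09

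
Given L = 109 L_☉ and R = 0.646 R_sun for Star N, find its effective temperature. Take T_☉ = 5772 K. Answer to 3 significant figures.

T/T_☉ = (L/L_☉)^(1/4) / (R/R_☉)^(1/2)
T = 5772 × (109)^(1/4) / √(0.646) = 5772 × 3.231 / 0.8037 = 2.320×10^4 K.

2.32×10^4 K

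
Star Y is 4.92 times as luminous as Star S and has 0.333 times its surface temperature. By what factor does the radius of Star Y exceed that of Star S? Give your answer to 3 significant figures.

20.0

L ∝ R²T⁴ gives R ∝ √L / T², so
R_Y/R_S = √(4.92) / (0.333)² = 2.218 / 0.1109 = 20.00.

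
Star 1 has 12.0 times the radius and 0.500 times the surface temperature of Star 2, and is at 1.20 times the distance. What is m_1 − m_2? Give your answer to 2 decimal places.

-1.99

L_1/L_2 = (12.0)²(0.500)⁴ = 9.000.
F_1/F_2 = (L_1/L_2)/(d_1/d_2)² = 9.000/1.440 = 6.250.
m_1 − m_2 = −2.5 log₁₀(6.250) = -1.99.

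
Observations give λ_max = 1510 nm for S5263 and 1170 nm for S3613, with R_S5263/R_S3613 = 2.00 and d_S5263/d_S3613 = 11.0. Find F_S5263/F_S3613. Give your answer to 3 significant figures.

Wien's law: T_S5263/T_S3613 = λ_S3613/λ_S5263 = 1170/1510 = 0.7748.
L_S5263/L_S3613 = (R_S5263/R_S3613)²(T_S5263/T_S3613)⁴ = (2.00)²(0.7748)⁴ = 1.442.
F_S5263/F_S3613 = (L_S5263/L_S3613)/(d_S5263/d_S3613)² = 1.442/(11.0)² = 0.01192.

0.0119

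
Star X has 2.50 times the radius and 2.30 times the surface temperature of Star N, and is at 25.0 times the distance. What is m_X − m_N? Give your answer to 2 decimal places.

L_X/L_N = (2.50)²(2.30)⁴ = 174.9.
F_X/F_N = (L_X/L_N)/(d_X/d_N)² = 174.9/625.0 = 0.2798.
m_X − m_N = −2.5 log₁₀(0.2798) = 1.38.

1.38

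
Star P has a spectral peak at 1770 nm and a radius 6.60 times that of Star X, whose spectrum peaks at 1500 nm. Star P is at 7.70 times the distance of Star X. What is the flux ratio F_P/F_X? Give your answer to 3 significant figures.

Wien's law: T_P/T_X = λ_X/λ_P = 1500/1770 = 0.8475.
L_P/L_X = (R_P/R_X)²(T_P/T_X)⁴ = (6.60)²(0.8475)⁴ = 22.47.
F_P/F_X = (L_P/L_X)/(d_P/d_X)² = 22.47/(7.70)² = 0.3789.

0.379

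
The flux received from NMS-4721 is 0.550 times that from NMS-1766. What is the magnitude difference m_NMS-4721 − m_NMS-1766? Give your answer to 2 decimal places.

m_NMS-4721 − m_NMS-1766 = −2.5 log₁₀(F_NMS-4721/F_NMS-1766) = −2.5 log₁₀(0.550) = −2.5 × (-0.260) = 0.649.

0.65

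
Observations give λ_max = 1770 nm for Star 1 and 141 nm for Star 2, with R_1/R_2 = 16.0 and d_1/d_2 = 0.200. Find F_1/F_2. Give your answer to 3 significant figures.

Wien's law: T_1/T_2 = λ_2/λ_1 = 141/1770 = 0.07966.
L_1/L_2 = (R_1/R_2)²(T_1/T_2)⁴ = (16.0)²(0.07966)⁴ = 0.01031.
F_1/F_2 = (L_1/L_2)/(d_1/d_2)² = 0.01031/(0.200)² = 0.2577.

0.258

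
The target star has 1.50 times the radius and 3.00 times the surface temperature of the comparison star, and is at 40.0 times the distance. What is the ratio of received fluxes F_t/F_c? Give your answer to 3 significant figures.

0.114

L_t/L_c = (R_t/R_c)²(T_t/T_c)⁴ = (1.50)² × (3.00)⁴ = 182.2.
F_t/F_c = (L_t/L_c)/(d_t/d_c)² = 182.2 / (40.0)² = 0.1139.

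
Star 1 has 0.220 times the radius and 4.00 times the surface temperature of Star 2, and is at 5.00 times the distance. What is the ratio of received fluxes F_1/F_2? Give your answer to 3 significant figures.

L_1/L_2 = (R_1/R_2)²(T_1/T_2)⁴ = (0.220)² × (4.00)⁴ = 12.39.
F_1/F_2 = (L_1/L_2)/(d_1/d_2)² = 12.39 / (5.00)² = 0.4956.

0.496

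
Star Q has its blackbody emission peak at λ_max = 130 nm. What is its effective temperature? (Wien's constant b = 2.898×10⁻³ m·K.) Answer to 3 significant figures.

T = b/λ_max = 2.898×10⁻³ / (130×10⁻⁹) = 2.229×10^4 K.

2.23×10^4 K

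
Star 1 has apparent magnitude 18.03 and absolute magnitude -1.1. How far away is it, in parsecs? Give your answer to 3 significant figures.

6.70×10^4 pc

m − M = 5 log₁₀(d/10 pc)
18.03 − (-1.1) = 19.13 = 5 log₁₀(d/10)
d = 10 × 10^(19.13/5) = 10 × 10^3.826 = 6.699×10^4 pc.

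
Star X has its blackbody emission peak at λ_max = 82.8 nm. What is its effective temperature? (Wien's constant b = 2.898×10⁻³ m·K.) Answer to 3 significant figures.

3.50×10^4 K

T = b/λ_max = 2.898×10⁻³ / (82.8×10⁻⁹) = 3.500×10^4 K.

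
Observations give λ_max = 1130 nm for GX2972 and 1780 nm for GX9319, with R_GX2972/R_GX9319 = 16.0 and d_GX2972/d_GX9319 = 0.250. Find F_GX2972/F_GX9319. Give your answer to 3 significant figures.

Wien's law: T_GX2972/T_GX9319 = λ_GX9319/λ_GX2972 = 1780/1130 = 1.575.
L_GX2972/L_GX9319 = (R_GX2972/R_GX9319)²(T_GX2972/T_GX9319)⁴ = (16.0)²(1.575)⁴ = 1576.
F_GX2972/F_GX9319 = (L_GX2972/L_GX9319)/(d_GX2972/d_GX9319)² = 1576/(0.250)² = 2.522×10^4.

2.52×10^4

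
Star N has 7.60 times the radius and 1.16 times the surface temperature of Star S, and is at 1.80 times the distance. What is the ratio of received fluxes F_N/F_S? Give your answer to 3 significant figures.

32.3

L_N/L_S = (R_N/R_S)²(T_N/T_S)⁴ = (7.60)² × (1.16)⁴ = 104.6.
F_N/F_S = (L_N/L_S)/(d_N/d_S)² = 104.6 / (1.80)² = 32.28.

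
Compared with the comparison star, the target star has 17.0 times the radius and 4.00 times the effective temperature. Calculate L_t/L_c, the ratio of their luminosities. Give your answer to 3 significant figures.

From the Stefan–Boltzmann law, L ∝ R²T⁴, so
L_t/L_c = (R_t/R_c)² (T_t/T_c)⁴ = (17.0)² × (4.00)⁴ = 289.0 × 256.0 = 7.398×10^4.

7.40×10^4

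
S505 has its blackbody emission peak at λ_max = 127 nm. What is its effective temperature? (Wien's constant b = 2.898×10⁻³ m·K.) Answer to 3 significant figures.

T = b/λ_max = 2.898×10⁻³ / (127×10⁻⁹) = 2.282×10^4 K.

2.28×10^4 K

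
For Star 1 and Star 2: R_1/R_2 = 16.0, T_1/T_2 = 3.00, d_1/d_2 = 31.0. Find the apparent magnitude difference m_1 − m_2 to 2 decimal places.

L_1/L_2 = (16.0)²(3.00)⁴ = 2.074×10^4.
F_1/F_2 = (L_1/L_2)/(d_1/d_2)² = 2.074×10^4/961.0 = 21.58.
m_1 − m_2 = −2.5 log₁₀(21.58) = -3.34.

-3.34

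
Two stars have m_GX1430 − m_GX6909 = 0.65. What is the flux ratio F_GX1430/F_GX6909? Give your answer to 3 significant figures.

0.550

F_GX1430/F_GX6909 = 10^(−(m_GX1430 − m_GX6909)/2.5) = 10^(-0.65/2.5) = 10^-0.260 = 0.5495.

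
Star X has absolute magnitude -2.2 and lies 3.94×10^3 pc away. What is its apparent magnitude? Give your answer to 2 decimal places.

10.78

m = M + 5 log₁₀(d/10 pc) = -2.2 + 5 log₁₀(3.94×10^3/10)
  = -2.2 + 5 × 2.595 = -2.2 + 12.98 = 10.78.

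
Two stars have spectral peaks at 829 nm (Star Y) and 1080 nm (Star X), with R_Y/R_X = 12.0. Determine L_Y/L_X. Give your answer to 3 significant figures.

415

Wien's law gives T ∝ 1/λ_max, so T_Y/T_X = λ_X/λ_Y = 1080/829 = 1.303.
Then L ∝ R²T⁴ gives L_Y/L_X = (12.0)² × (1.303)⁴ = 144.0 × 2.881 = 414.8.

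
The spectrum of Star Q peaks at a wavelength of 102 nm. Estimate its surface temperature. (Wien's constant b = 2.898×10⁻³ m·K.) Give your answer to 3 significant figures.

T = b/λ_max = 2.898×10⁻³ / (102×10⁻⁹) = 2.841×10^4 K.

2.84×10^4 K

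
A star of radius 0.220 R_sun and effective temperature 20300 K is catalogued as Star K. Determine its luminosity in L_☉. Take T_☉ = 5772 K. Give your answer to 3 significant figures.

7.40 L_☉

L/L_☉ = (R/R_☉)² (T/T_☉)⁴ = (0.220)² × (20300/5772)⁴
       = 0.04840 × (3.517)⁴ = 0.04840 × 153.0 = 7.405.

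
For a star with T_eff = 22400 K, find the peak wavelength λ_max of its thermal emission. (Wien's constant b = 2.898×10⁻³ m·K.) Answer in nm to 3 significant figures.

λ_max = b/T = 2.898×10⁻³ / 22400 = 1.29×10^-7 m = 129.4 nm.

129 nm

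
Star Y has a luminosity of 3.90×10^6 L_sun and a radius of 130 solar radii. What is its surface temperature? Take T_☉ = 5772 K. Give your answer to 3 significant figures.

T/T_☉ = (L/L_☉)^(1/4) / (R/R_☉)^(1/2)
T = 5772 × (3.90×10^6)^(1/4) / √(130) = 5772 × 44.44 / 11.40 = 2.250×10^4 K.

2.25×10^4 K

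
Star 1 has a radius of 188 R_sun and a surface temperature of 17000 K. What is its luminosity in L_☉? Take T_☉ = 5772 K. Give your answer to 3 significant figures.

L/L_☉ = (R/R_☉)² (T/T_☉)⁴ = (188)² × (17000/5772)⁴
       = 3.534×10^4 × (2.945)⁴ = 3.534×10^4 × 75.25 = 2.660×10^6.

2.66×10^6 L_☉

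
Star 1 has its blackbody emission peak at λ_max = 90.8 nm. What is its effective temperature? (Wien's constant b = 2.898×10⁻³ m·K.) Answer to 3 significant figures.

T = b/λ_max = 2.898×10⁻³ / (90.8×10⁻⁹) = 3.192×10^4 K.

3.19×10^4 K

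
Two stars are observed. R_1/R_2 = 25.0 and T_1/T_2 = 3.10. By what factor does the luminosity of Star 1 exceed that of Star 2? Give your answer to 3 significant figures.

From the Stefan–Boltzmann law, L ∝ R²T⁴, so
L_1/L_2 = (R_1/R_2)² (T_1/T_2)⁴ = (25.0)² × (3.10)⁴ = 625.0 × 92.35 = 5.772×10^4.

5.77×10^4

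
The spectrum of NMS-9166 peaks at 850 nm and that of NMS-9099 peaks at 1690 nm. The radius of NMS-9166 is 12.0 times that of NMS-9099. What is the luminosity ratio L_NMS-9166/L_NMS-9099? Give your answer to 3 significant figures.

Wien's law gives T ∝ 1/λ_max, so T_NMS-9166/T_NMS-9099 = λ_NMS-9099/λ_NMS-9166 = 1690/850 = 1.988.
Then L ∝ R²T⁴ gives L_NMS-9166/L_NMS-9099 = (12.0)² × (1.988)⁴ = 144.0 × 15.63 = 2250.

2.25×10^3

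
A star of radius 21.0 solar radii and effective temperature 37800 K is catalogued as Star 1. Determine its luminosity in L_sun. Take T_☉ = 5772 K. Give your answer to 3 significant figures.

L/L_☉ = (R/R_☉)² (T/T_☉)⁴ = (21.0)² × (37800/5772)⁴
       = 441.0 × (6.549)⁴ = 441.0 × 1839 = 8.111×10^5.

8.11×10^5 L_sun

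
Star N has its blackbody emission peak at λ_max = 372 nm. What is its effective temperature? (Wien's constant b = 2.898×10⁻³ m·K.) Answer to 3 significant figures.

7.79×10^3 K

T = b/λ_max = 2.898×10⁻³ / (372×10⁻⁹) = 7790 K.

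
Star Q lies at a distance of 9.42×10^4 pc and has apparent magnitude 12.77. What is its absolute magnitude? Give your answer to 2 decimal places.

M = m − 5 log₁₀(d/10 pc) = 12.77 − 5 log₁₀(9.42×10^4/10)
  = 12.77 − 5 × 3.974 = 12.77 − 19.87 = -7.10.

-7.10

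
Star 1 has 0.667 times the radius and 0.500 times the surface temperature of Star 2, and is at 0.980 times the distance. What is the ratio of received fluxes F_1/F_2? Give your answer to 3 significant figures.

L_1/L_2 = (R_1/R_2)²(T_1/T_2)⁴ = (0.667)² × (0.500)⁴ = 0.02781.
F_1/F_2 = (L_1/L_2)/(d_1/d_2)² = 0.02781 / (0.980)² = 0.02895.

0.0290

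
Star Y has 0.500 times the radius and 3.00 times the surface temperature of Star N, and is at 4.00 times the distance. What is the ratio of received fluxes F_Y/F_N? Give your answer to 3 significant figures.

1.27

L_Y/L_N = (R_Y/R_N)²(T_Y/T_N)⁴ = (0.500)² × (3.00)⁴ = 20.25.
F_Y/F_N = (L_Y/L_N)/(d_Y/d_N)² = 20.25 / (4.00)² = 1.266.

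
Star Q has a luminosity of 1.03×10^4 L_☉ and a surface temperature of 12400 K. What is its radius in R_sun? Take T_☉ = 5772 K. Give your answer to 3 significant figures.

22.0 R_sun

R/R_☉ = √(L/L_☉) / (T/T_☉)² = √(1.03×10^4) / (2.148)²
       = 101.5 / 4.615 = 21.99.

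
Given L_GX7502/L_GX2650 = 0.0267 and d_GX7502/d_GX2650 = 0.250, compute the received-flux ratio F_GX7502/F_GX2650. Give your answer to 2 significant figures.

F = L/(4πd²), so F_GX7502/F_GX2650 = (L_GX7502/L_GX2650) / (d_GX7502/d_GX2650)²
= 0.0267 / (0.250)² = 0.0267 / 0.06250 = 0.4272.

0.43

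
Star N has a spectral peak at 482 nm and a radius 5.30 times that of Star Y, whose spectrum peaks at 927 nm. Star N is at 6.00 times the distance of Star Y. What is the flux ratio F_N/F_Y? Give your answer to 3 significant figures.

10.7

Wien's law: T_N/T_Y = λ_Y/λ_N = 927/482 = 1.923.
L_N/L_Y = (R_N/R_Y)²(T_N/T_Y)⁴ = (5.30)²(1.923)⁴ = 384.3.
F_N/F_Y = (L_N/L_Y)/(d_N/d_Y)² = 384.3/(6.00)² = 10.68.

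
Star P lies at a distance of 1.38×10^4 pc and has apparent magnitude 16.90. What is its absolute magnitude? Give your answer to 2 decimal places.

1.20

M = m − 5 log₁₀(d/10 pc) = 16.90 − 5 log₁₀(1.38×10^4/10)
  = 16.90 − 5 × 3.140 = 16.90 − 15.70 = 1.20.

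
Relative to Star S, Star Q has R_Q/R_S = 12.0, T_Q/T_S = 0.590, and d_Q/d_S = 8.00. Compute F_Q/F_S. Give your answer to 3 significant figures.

0.273

L_Q/L_S = (R_Q/R_S)²(T_Q/T_S)⁴ = (12.0)² × (0.590)⁴ = 17.45.
F_Q/F_S = (L_Q/L_S)/(d_Q/d_S)² = 17.45 / (8.00)² = 0.2726.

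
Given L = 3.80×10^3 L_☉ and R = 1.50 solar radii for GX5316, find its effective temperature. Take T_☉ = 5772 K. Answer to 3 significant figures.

T/T_☉ = (L/L_☉)^(1/4) / (R/R_☉)^(1/2)
T = 5772 × (3.80×10^3)^(1/4) / √(1.50) = 5772 × 7.851 / 1.225 = 3.700×10^4 K.

3.70×10^4 K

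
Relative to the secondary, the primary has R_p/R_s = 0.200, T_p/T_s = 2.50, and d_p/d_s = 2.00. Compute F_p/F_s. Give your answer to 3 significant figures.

0.391

L_p/L_s = (R_p/R_s)²(T_p/T_s)⁴ = (0.200)² × (2.50)⁴ = 1.563.
F_p/F_s = (L_p/L_s)/(d_p/d_s)² = 1.563 / (2.00)² = 0.3906.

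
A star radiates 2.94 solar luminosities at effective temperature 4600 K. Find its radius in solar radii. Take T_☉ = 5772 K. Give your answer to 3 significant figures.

2.70 solar radii

R/R_☉ = √(L/L_☉) / (T/T_☉)² = √(2.94) / (0.7970)²
       = 1.715 / 0.6351 = 2.700.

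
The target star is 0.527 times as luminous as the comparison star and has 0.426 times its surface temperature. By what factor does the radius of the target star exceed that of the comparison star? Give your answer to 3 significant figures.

L ∝ R²T⁴ gives R ∝ √L / T², so
R_t/R_c = √(0.527) / (0.426)² = 0.7259 / 0.1815 = 4.000.

4.00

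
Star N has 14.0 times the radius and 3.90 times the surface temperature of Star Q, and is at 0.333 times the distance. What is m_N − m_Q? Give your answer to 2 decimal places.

-14.03

L_N/L_Q = (14.0)²(3.90)⁴ = 4.534×10^4.
F_N/F_Q = (L_N/L_Q)/(d_N/d_Q)² = 4.534×10^4/0.1109 = 4.089×10^5.
m_N − m_Q = −2.5 log₁₀(4.089×10^5) = -14.03.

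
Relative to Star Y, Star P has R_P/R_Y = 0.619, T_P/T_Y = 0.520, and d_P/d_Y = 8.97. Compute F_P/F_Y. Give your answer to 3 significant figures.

L_P/L_Y = (R_P/R_Y)²(T_P/T_Y)⁴ = (0.619)² × (0.520)⁴ = 0.02802.
F_P/F_Y = (L_P/L_Y)/(d_P/d_Y)² = 0.02802 / (8.97)² = 3.482×10^-4.

3.48×10^-4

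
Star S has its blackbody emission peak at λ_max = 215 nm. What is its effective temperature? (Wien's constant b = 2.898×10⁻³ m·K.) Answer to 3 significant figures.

T = b/λ_max = 2.898×10⁻³ / (215×10⁻⁹) = 1.348×10^4 K.

1.35×10^4 K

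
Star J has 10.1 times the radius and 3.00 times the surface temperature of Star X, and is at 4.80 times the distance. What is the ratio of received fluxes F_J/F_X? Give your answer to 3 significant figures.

L_J/L_X = (R_J/R_X)²(T_J/T_X)⁴ = (10.1)² × (3.00)⁴ = 8263.
F_J/F_X = (L_J/L_X)/(d_J/d_X)² = 8263 / (4.80)² = 358.6.

359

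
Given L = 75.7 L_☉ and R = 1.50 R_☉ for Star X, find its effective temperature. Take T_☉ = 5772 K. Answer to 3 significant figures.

T/T_☉ = (L/L_☉)^(1/4) / (R/R_☉)^(1/2)
T = 5772 × (75.7)^(1/4) / √(1.50) = 5772 × 2.950 / 1.225 = 1.390×10^4 K.

1.39×10^4 K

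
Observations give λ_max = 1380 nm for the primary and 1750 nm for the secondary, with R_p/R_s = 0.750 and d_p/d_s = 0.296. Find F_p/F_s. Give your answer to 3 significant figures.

16.6

Wien's law: T_p/T_s = λ_s/λ_p = 1750/1380 = 1.268.
L_p/L_s = (R_p/R_s)²(T_p/T_s)⁴ = (0.750)²(1.268)⁴ = 1.455.
F_p/F_s = (L_p/L_s)/(d_p/d_s)² = 1.455/(0.296)² = 16.60.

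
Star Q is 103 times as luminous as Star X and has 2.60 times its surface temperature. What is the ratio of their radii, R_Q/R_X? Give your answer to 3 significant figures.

1.50

L ∝ R²T⁴ gives R ∝ √L / T², so
R_Q/R_X = √(103) / (2.60)² = 10.15 / 6.760 = 1.501.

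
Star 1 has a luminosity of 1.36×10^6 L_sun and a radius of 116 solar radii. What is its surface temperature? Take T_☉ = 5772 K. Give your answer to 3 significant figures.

T/T_☉ = (L/L_☉)^(1/4) / (R/R_☉)^(1/2)
T = 5772 × (1.36×10^6)^(1/4) / √(116) = 5772 × 34.15 / 10.77 = 1.830×10^4 K.

1.83×10^4 K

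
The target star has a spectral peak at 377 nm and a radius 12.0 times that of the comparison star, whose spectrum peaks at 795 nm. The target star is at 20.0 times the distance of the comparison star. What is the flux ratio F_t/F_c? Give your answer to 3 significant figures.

Wien's law: T_t/T_c = λ_c/λ_t = 795/377 = 2.109.
L_t/L_c = (R_t/R_c)²(T_t/T_c)⁴ = (12.0)²(2.109)⁴ = 2848.
F_t/F_c = (L_t/L_c)/(d_t/d_c)² = 2848/(20.0)² = 7.119.

7.12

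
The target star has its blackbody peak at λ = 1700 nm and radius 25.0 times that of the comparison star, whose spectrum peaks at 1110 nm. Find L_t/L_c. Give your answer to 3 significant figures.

Wien's law gives T ∝ 1/λ_max, so T_t/T_c = λ_c/λ_t = 1110/1700 = 0.6529.
Then L ∝ R²T⁴ gives L_t/L_c = (25.0)² × (0.6529)⁴ = 625.0 × 0.1818 = 113.6.

114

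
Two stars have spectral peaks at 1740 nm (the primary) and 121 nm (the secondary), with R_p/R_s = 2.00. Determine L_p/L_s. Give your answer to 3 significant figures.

Wien's law gives T ∝ 1/λ_max, so T_p/T_s = λ_s/λ_p = 121/1740 = 0.06954.
Then L ∝ R²T⁴ gives L_p/L_s = (2.00)² × (0.06954)⁴ = 4.000 × 2.339×10^-5 = 9.354×10^-5.

9.35×10^-5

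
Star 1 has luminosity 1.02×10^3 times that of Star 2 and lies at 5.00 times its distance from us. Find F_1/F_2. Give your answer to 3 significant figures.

40.8

F = L/(4πd²), so F_1/F_2 = (L_1/L_2) / (d_1/d_2)²
= 1.02×10^3 / (5.00)² = 1.02×10^3 / 25.00 = 40.80.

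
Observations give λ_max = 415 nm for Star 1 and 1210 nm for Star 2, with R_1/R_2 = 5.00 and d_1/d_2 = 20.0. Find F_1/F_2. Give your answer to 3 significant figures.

4.52

Wien's law: T_1/T_2 = λ_2/λ_1 = 1210/415 = 2.916.
L_1/L_2 = (R_1/R_2)²(T_1/T_2)⁴ = (5.00)²(2.916)⁴ = 1807.
F_1/F_2 = (L_1/L_2)/(d_1/d_2)² = 1807/(20.0)² = 4.517.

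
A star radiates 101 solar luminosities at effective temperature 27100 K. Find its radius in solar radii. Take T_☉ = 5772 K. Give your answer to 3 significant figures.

0.456 solar radii

R/R_☉ = √(L/L_☉) / (T/T_☉)² = √(101) / (4.695)²
       = 10.05 / 22.04 = 0.4559.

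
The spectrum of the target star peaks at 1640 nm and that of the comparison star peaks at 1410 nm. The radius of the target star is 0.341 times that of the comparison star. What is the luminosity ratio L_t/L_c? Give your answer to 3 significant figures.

0.0635

Wien's law gives T ∝ 1/λ_max, so T_t/T_c = λ_c/λ_t = 1410/1640 = 0.8598.
Then L ∝ R²T⁴ gives L_t/L_c = (0.341)² × (0.8598)⁴ = 0.1163 × 0.5464 = 0.06353.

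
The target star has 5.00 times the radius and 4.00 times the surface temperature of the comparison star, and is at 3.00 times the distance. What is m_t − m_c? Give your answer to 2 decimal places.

-7.13

L_t/L_c = (5.00)²(4.00)⁴ = 6400.
F_t/F_c = (L_t/L_c)/(d_t/d_c)² = 6400/9.000 = 711.1.
m_t − m_c = −2.5 log₁₀(711.1) = -7.13.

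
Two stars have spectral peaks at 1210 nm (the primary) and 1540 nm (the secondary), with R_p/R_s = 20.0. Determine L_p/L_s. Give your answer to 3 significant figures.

1.05×10^3

Wien's law gives T ∝ 1/λ_max, so T_p/T_s = λ_s/λ_p = 1540/1210 = 1.273.
Then L ∝ R²T⁴ gives L_p/L_s = (20.0)² × (1.273)⁴ = 400.0 × 2.624 = 1050.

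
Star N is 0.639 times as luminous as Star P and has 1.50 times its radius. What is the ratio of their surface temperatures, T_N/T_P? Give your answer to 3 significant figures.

L ∝ R²T⁴ gives T ∝ (L/R²)^(1/4), so
T_N/T_P = (0.639 / 1.50²)^(1/4) = (0.2840)^(1/4) = 0.7300.

0.730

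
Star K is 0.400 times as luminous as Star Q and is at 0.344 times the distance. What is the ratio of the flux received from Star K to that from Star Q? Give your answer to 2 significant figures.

F = L/(4πd²), so F_K/F_Q = (L_K/L_Q) / (d_K/d_Q)²
= 0.400 / (0.344)² = 0.400 / 0.1183 = 3.380.

3.4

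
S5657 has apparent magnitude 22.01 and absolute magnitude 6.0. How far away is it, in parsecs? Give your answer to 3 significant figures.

m − M = 5 log₁₀(d/10 pc)
22.01 − (6.0) = 16.01 = 5 log₁₀(d/10)
d = 10 × 10^(16.01/5) = 10 × 10^3.202 = 1.592×10^4 pc.

1.59×10^4 pc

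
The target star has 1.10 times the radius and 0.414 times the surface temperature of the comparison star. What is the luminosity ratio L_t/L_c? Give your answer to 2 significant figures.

From the Stefan–Boltzmann law, L ∝ R²T⁴, so
L_t/L_c = (R_t/R_c)² (T_t/T_c)⁴ = (1.10)² × (0.414)⁴ = 1.210 × 0.02938 = 0.03555.

0.036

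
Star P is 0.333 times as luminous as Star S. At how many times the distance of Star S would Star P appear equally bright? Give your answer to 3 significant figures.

Equal flux requires L_P/d_P² = L_S/d_S², so d_P/d_S = √(L_P/L_S)
= √(0.333) = 0.5771.

0.577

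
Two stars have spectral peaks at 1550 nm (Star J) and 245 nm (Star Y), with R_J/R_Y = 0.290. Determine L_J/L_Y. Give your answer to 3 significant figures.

5.25×10^-5

Wien's law gives T ∝ 1/λ_max, so T_J/T_Y = λ_Y/λ_J = 245/1550 = 0.1581.
Then L ∝ R²T⁴ gives L_J/L_Y = (0.290)² × (0.1581)⁴ = 0.08410 × 6.242×10^-4 = 5.250×10^-5.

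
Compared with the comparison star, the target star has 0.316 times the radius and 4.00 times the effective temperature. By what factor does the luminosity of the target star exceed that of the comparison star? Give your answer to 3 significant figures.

25.6

From the Stefan–Boltzmann law, L ∝ R²T⁴, so
L_t/L_c = (R_t/R_c)² (T_t/T_c)⁴ = (0.316)² × (4.00)⁴ = 0.09986 × 256.0 = 25.56.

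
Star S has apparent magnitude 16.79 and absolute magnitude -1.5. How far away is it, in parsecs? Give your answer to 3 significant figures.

m − M = 5 log₁₀(d/10 pc)
16.79 − (-1.5) = 18.29 = 5 log₁₀(d/10)
d = 10 × 10^(18.29/5) = 10 × 10^3.658 = 4.550×10^4 pc.

4.55×10^4 pc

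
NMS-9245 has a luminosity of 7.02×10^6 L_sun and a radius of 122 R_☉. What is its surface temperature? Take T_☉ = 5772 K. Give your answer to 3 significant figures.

2.69×10^4 K

T/T_☉ = (L/L_☉)^(1/4) / (R/R_☉)^(1/2)
T = 5772 × (7.02×10^6)^(1/4) / √(122) = 5772 × 51.47 / 11.05 = 2.690×10^4 K.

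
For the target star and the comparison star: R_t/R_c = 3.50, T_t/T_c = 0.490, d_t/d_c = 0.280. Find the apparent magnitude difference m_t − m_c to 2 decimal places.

-2.39

L_t/L_c = (3.50)²(0.490)⁴ = 0.7062.
F_t/F_c = (L_t/L_c)/(d_t/d_c)² = 0.7062/0.07840 = 9.008.
m_t − m_c = −2.5 log₁₀(9.008) = -2.39.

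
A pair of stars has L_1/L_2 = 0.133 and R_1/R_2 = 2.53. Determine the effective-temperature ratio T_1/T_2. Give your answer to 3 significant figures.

0.380

L ∝ R²T⁴ gives T ∝ (L/R²)^(1/4), so
T_1/T_2 = (0.133 / 2.53²)^(1/4) = (0.02078)^(1/4) = 0.3797.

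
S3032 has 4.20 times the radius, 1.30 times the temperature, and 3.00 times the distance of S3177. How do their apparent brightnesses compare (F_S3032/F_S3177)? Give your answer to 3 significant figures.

5.60

L_S3032/L_S3177 = (R_S3032/R_S3177)²(T_S3032/T_S3177)⁴ = (4.20)² × (1.30)⁴ = 50.38.
F_S3032/F_S3177 = (L_S3032/L_S3177)/(d_S3032/d_S3177)² = 50.38 / (3.00)² = 5.598.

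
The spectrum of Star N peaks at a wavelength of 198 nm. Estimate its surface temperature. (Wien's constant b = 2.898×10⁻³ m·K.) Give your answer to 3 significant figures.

T = b/λ_max = 2.898×10⁻³ / (198×10⁻⁹) = 1.464×10^4 K.

1.46×10^4 K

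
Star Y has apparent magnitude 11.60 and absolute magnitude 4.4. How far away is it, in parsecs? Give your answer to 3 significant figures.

275 pc

m − M = 5 log₁₀(d/10 pc)
11.60 − (4.4) = 7.20 = 5 log₁₀(d/10)
d = 10 × 10^(7.20/5) = 10 × 10^1.440 = 275.4 pc.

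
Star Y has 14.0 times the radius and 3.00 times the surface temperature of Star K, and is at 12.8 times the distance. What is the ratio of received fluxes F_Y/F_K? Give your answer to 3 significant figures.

96.9

L_Y/L_K = (R_Y/R_K)²(T_Y/T_K)⁴ = (14.0)² × (3.00)⁴ = 1.588×10^4.
F_Y/F_K = (L_Y/L_K)/(d_Y/d_K)² = 1.588×10^4 / (12.8)² = 96.90.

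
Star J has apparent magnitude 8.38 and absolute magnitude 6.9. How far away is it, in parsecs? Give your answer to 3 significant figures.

19.8 pc

m − M = 5 log₁₀(d/10 pc)
8.38 − (6.9) = 1.48 = 5 log₁₀(d/10)
d = 10 × 10^(1.48/5) = 10 × 10^0.296 = 19.77 pc.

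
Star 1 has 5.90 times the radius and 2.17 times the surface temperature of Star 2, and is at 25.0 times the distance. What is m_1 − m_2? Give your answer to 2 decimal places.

-0.23

L_1/L_2 = (5.90)²(2.17)⁴ = 771.9.
F_1/F_2 = (L_1/L_2)/(d_1/d_2)² = 771.9/625.0 = 1.235.
m_1 − m_2 = −2.5 log₁₀(1.235) = -0.23.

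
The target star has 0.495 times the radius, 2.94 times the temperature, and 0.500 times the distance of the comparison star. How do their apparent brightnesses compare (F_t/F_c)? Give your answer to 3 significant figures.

73.2

L_t/L_c = (R_t/R_c)²(T_t/T_c)⁴ = (0.495)² × (2.94)⁴ = 18.31.
F_t/F_c = (L_t/L_c)/(d_t/d_c)² = 18.31 / (0.500)² = 73.23.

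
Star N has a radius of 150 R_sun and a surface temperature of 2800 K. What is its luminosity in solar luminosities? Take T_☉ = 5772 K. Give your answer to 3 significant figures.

1.25×10^3 solar luminosities

L/L_☉ = (R/R_☉)² (T/T_☉)⁴ = (150)² × (2800/5772)⁴
       = 2.250×10^4 × (0.4851)⁴ = 2.250×10^4 × 0.05538 = 1246.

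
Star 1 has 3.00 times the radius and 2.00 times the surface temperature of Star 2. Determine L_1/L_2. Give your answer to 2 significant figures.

From the Stefan–Boltzmann law, L ∝ R²T⁴, so
L_1/L_2 = (R_1/R_2)² (T_1/T_2)⁴ = (3.00)² × (2.00)⁴ = 9.000 × 16.00 = 144.0.

1.4×10^2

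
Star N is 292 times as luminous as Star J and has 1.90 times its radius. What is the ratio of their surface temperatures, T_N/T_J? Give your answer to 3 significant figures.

L ∝ R²T⁴ gives T ∝ (L/R²)^(1/4), so
T_N/T_J = (292 / 1.90²)^(1/4) = (80.89)^(1/4) = 2.999.

3.00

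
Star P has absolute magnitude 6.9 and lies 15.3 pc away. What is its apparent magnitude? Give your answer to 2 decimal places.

m = M + 5 log₁₀(d/10 pc) = 6.9 + 5 log₁₀(15.3/10)
  = 6.9 + 5 × 0.185 = 6.9 + 0.92 = 7.82.

7.82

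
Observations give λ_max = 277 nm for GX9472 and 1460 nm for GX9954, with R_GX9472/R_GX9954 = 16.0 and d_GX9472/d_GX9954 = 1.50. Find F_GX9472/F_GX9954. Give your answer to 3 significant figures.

8.78×10^4

Wien's law: T_GX9472/T_GX9954 = λ_GX9954/λ_GX9472 = 1460/277 = 5.271.
L_GX9472/L_GX9954 = (R_GX9472/R_GX9954)²(T_GX9472/T_GX9954)⁴ = (16.0)²(5.271)⁴ = 1.976×10^5.
F_GX9472/F_GX9954 = (L_GX9472/L_GX9954)/(d_GX9472/d_GX9954)² = 1.976×10^5/(1.50)² = 8.781×10^4.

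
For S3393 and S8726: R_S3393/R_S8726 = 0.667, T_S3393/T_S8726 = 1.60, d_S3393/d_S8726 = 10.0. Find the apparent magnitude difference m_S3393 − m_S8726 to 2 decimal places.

3.84

L_S3393/L_S8726 = (0.667)²(1.60)⁴ = 2.916.
F_S3393/F_S8726 = (L_S3393/L_S8726)/(d_S3393/d_S8726)² = 2.916/100.0 = 0.02916.
m_S3393 − m_S8726 = −2.5 log₁₀(0.02916) = 3.84.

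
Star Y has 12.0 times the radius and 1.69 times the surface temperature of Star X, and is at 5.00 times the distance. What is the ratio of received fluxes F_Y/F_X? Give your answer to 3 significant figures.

L_Y/L_X = (R_Y/R_X)²(T_Y/T_X)⁴ = (12.0)² × (1.69)⁴ = 1175.
F_Y/F_X = (L_Y/L_X)/(d_Y/d_X)² = 1175 / (5.00)² = 46.99.

47.0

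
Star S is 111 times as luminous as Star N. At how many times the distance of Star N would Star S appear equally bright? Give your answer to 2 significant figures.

Equal flux requires L_S/d_S² = L_N/d_N², so d_S/d_N = √(L_S/L_N)
= √(111) = 10.54.

11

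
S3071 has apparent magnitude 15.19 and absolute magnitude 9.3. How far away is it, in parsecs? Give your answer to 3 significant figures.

151 pc

m − M = 5 log₁₀(d/10 pc)
15.19 − (9.3) = 5.89 = 5 log₁₀(d/10)
d = 10 × 10^(5.89/5) = 10 × 10^1.178 = 150.7 pc.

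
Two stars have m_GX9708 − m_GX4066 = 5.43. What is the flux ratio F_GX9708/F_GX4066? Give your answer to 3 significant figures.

0.00673

F_GX9708/F_GX4066 = 10^(−(m_GX9708 − m_GX4066)/2.5) = 10^(-5.43/2.5) = 10^-2.172 = 0.006730.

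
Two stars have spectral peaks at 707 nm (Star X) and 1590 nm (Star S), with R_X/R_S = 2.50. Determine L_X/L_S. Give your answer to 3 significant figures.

Wien's law gives T ∝ 1/λ_max, so T_X/T_S = λ_S/λ_X = 1590/707 = 2.249.
Then L ∝ R²T⁴ gives L_X/L_S = (2.50)² × (2.249)⁴ = 6.250 × 25.58 = 159.9.

160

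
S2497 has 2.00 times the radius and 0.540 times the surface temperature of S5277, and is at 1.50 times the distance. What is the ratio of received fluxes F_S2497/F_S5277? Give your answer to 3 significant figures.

0.151

L_S2497/L_S5277 = (R_S2497/R_S5277)²(T_S2497/T_S5277)⁴ = (2.00)² × (0.540)⁴ = 0.3401.
F_S2497/F_S5277 = (L_S2497/L_S5277)/(d_S2497/d_S5277)² = 0.3401 / (1.50)² = 0.1512.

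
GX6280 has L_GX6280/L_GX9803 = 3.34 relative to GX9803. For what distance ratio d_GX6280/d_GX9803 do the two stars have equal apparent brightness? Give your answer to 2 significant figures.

1.8

Equal flux requires L_GX6280/d_GX6280² = L_GX9803/d_GX9803², so d_GX6280/d_GX9803 = √(L_GX6280/L_GX9803)
= √(3.34) = 1.828.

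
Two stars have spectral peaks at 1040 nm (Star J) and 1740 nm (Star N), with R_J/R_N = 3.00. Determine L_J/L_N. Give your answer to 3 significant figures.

70.5

Wien's law gives T ∝ 1/λ_max, so T_J/T_N = λ_N/λ_J = 1740/1040 = 1.673.
Then L ∝ R²T⁴ gives L_J/L_N = (3.00)² × (1.673)⁴ = 9.000 × 7.835 = 70.52.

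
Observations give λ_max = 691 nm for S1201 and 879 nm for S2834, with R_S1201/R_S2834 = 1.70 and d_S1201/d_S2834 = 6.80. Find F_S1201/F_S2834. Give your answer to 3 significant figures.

Wien's law: T_S1201/T_S2834 = λ_S2834/λ_S1201 = 879/691 = 1.272.
L_S1201/L_S2834 = (R_S1201/R_S2834)²(T_S1201/T_S2834)⁴ = (1.70)²(1.272)⁴ = 7.567.
F_S1201/F_S2834 = (L_S1201/L_S2834)/(d_S1201/d_S2834)² = 7.567/(6.80)² = 0.1637.

0.164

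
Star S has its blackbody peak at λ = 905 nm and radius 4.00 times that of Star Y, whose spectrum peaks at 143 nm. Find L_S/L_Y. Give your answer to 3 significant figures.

0.00997

Wien's law gives T ∝ 1/λ_max, so T_S/T_Y = λ_Y/λ_S = 143/905 = 0.1580.
Then L ∝ R²T⁴ gives L_S/L_Y = (4.00)² × (0.1580)⁴ = 16.00 × 6.234×10^-4 = 0.009974.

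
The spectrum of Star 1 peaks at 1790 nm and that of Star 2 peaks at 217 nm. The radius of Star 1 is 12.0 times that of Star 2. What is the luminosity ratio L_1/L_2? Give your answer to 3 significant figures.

Wien's law gives T ∝ 1/λ_max, so T_1/T_2 = λ_2/λ_1 = 217/1790 = 0.1212.
Then L ∝ R²T⁴ gives L_1/L_2 = (12.0)² × (0.1212)⁴ = 144.0 × 2.160×10^-4 = 0.03110.

0.0311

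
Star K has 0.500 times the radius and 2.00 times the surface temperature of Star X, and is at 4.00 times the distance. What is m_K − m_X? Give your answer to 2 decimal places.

1.51

L_K/L_X = (0.500)²(2.00)⁴ = 4.000.
F_K/F_X = (L_K/L_X)/(d_K/d_X)² = 4.000/16.00 = 0.2500.
m_K − m_X = −2.5 log₁₀(0.2500) = 1.51.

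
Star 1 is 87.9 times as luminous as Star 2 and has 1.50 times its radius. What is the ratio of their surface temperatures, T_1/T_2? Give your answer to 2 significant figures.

2.5

L ∝ R²T⁴ gives T ∝ (L/R²)^(1/4), so
T_1/T_2 = (87.9 / 1.50²)^(1/4) = (39.07)^(1/4) = 2.500.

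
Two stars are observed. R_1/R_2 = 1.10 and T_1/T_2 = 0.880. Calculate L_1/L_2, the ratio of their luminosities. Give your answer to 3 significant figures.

0.726

From the Stefan–Boltzmann law, L ∝ R²T⁴, so
L_1/L_2 = (R_1/R_2)² (T_1/T_2)⁴ = (1.10)² × (0.880)⁴ = 1.210 × 0.5997 = 0.7256.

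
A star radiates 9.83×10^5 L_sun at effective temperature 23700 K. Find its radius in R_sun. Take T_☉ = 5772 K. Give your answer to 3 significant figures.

R/R_☉ = √(L/L_☉) / (T/T_☉)² = √(9.83×10^5) / (4.106)²
       = 991.5 / 16.86 = 58.81.

58.8 R_sun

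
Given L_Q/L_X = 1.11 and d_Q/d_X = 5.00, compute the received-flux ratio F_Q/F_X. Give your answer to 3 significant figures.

0.0444

F = L/(4πd²), so F_Q/F_X = (L_Q/L_X) / (d_Q/d_X)²
= 1.11 / (5.00)² = 1.11 / 25.00 = 0.04440.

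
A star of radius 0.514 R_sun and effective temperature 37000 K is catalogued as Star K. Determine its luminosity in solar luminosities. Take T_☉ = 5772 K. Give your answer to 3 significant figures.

L/L_☉ = (R/R_☉)² (T/T_☉)⁴ = (0.514)² × (37000/5772)⁴
       = 0.2642 × (6.410)⁴ = 0.2642 × 1689 = 446.1.

446 solar luminosities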